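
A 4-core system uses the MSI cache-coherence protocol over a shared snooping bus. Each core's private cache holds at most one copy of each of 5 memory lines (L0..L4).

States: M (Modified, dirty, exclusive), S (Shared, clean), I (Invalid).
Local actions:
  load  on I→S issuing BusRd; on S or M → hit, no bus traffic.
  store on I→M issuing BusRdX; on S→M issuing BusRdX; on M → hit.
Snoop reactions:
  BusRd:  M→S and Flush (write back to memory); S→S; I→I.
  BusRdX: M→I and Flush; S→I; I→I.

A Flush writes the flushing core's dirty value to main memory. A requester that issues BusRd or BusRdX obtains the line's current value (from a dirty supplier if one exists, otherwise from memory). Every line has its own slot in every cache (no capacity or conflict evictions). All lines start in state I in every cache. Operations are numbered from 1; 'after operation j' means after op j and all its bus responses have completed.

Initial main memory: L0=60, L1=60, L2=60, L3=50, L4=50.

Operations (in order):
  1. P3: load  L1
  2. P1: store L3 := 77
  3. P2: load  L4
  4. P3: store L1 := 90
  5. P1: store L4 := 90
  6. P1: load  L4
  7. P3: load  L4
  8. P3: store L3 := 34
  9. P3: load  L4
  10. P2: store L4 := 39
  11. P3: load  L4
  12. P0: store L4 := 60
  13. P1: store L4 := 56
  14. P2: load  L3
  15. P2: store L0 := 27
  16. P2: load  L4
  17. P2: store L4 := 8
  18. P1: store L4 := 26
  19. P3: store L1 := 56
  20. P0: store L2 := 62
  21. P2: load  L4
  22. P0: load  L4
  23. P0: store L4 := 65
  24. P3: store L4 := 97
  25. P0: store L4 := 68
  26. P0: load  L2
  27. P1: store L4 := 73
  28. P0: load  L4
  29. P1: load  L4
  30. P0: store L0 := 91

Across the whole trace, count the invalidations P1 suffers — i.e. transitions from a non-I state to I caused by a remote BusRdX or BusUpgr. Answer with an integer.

invalidations = 4

step 1: P3: load  L1  ⟶  IIIS  (L1)  txn=BusRd  M[L1]=60
step 2: P1: store L3 := 77  ⟶  IMII  (L3)  txn=BusRdX  M[L3]=50
step 3: P2: load  L4  ⟶  IISI  (L4)  txn=BusRd  M[L4]=50
step 4: P3: store L1 := 90  ⟶  IIIM  (L1)  txn=BusRdX  M[L1]=60
step 5: P1: store L4 := 90  ⟶  IMII  (L4)  txn=BusRdX  M[L4]=50
step 6: P1: load  L4  ⟶  IMII  (L4)  txn=∅  M[L4]=50
step 7: P3: load  L4  ⟶  ISIS  (L4)  txn=BusRd+Flush  M[L4]=90
step 8: P3: store L3 := 34  ⟶  IIIM  (L3)  txn=BusRdX+Flush  M[L3]=77
step 9: P3: load  L4  ⟶  ISIS  (L4)  txn=∅  M[L4]=90
step 10: P2: store L4 := 39  ⟶  IIMI  (L4)  txn=BusRdX  M[L4]=90
step 11: P3: load  L4  ⟶  IISS  (L4)  txn=BusRd+Flush  M[L4]=39
step 12: P0: store L4 := 60  ⟶  MIII  (L4)  txn=BusRdX  M[L4]=39
step 13: P1: store L4 := 56  ⟶  IMII  (L4)  txn=BusRdX+Flush  M[L4]=60
step 14: P2: load  L3  ⟶  IISS  (L3)  txn=BusRd+Flush  M[L3]=34
step 15: P2: store L0 := 27  ⟶  IIMI  (L0)  txn=BusRdX  M[L0]=60
step 16: P2: load  L4  ⟶  ISSI  (L4)  txn=BusRd+Flush  M[L4]=56
step 17: P2: store L4 := 8  ⟶  IIMI  (L4)  txn=BusRdX  M[L4]=56
step 18: P1: store L4 := 26  ⟶  IMII  (L4)  txn=BusRdX+Flush  M[L4]=8
step 19: P3: store L1 := 56  ⟶  IIIM  (L1)  txn=∅  M[L1]=60
step 20: P0: store L2 := 62  ⟶  MIII  (L2)  txn=BusRdX  M[L2]=60
step 21: P2: load  L4  ⟶  ISSI  (L4)  txn=BusRd+Flush  M[L4]=26
step 22: P0: load  L4  ⟶  SSSI  (L4)  txn=BusRd  M[L4]=26
step 23: P0: store L4 := 65  ⟶  MIII  (L4)  txn=BusRdX  M[L4]=26
step 24: P3: store L4 := 97  ⟶  IIIM  (L4)  txn=BusRdX+Flush  M[L4]=65
step 25: P0: store L4 := 68  ⟶  MIII  (L4)  txn=BusRdX+Flush  M[L4]=97
step 26: P0: load  L2  ⟶  MIII  (L2)  txn=∅  M[L2]=60
step 27: P1: store L4 := 73  ⟶  IMII  (L4)  txn=BusRdX+Flush  M[L4]=68
step 28: P0: load  L4  ⟶  SSII  (L4)  txn=BusRd+Flush  M[L4]=73
step 29: P1: load  L4  ⟶  SSII  (L4)  txn=∅  M[L4]=73
step 30: P0: store L0 := 91  ⟶  MIII  (L0)  txn=BusRdX+Flush  M[L0]=27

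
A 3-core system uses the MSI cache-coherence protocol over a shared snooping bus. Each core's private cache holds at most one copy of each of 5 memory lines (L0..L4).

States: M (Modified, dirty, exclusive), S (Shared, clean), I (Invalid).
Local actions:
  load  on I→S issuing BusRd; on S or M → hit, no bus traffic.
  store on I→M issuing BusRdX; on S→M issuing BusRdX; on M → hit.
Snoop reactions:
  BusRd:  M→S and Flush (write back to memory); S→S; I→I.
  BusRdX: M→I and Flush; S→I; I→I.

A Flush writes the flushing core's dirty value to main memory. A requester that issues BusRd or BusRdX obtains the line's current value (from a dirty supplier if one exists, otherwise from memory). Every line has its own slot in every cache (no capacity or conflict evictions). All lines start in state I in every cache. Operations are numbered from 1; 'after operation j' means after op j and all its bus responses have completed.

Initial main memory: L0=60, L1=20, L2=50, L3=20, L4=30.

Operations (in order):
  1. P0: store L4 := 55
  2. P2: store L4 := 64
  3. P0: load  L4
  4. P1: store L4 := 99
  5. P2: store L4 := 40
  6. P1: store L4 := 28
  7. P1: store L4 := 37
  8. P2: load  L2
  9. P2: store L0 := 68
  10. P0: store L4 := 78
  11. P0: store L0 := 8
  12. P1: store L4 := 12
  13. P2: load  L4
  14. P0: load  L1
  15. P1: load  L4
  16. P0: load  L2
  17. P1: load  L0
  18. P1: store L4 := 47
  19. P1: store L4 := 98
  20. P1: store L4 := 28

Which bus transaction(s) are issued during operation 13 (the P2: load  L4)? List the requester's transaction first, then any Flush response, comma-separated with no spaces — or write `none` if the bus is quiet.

bus = BusRd,Flush

  op1 P0: store L4 := 55 → M/I/I on L4; bus BusRdX; mem=30
  op2 P2: store L4 := 64 → I/I/M on L4; bus BusRdX Flush; mem=55
  op3 P0: load  L4 → S/I/S on L4; bus BusRd Flush; mem=64
  op4 P1: store L4 := 99 → I/M/I on L4; bus BusRdX; mem=64
  op5 P2: store L4 := 40 → I/I/M on L4; bus BusRdX Flush; mem=99
  op6 P1: store L4 := 28 → I/M/I on L4; bus BusRdX Flush; mem=40
  op7 P1: store L4 := 37 → I/M/I on L4; bus (none); mem=40
  op8 P2: load  L2 → I/I/S on L2; bus BusRd; mem=50
  op9 P2: store L0 := 68 → I/I/M on L0; bus BusRdX; mem=60
  op10 P0: store L4 := 78 → M/I/I on L4; bus BusRdX Flush; mem=37
  op11 P0: store L0 := 8 → M/I/I on L0; bus BusRdX Flush; mem=68
  op12 P1: store L4 := 12 → I/M/I on L4; bus BusRdX Flush; mem=78
  op13 P2: load  L4 → I/S/S on L4; bus BusRd Flush; mem=12
  op14 P0: load  L1 → S/I/I on L1; bus BusRd; mem=20
  op15 P1: load  L4 → I/S/S on L4; bus (none); mem=12
  op16 P0: load  L2 → S/I/S on L2; bus BusRd; mem=50
  op17 P1: load  L0 → S/S/I on L0; bus BusRd Flush; mem=8
  op18 P1: store L4 := 47 → I/M/I on L4; bus BusRdX; mem=12
  op19 P1: store L4 := 98 → I/M/I on L4; bus (none); mem=12
  op20 P1: store L4 := 28 → I/M/I on L4; bus (none); mem=12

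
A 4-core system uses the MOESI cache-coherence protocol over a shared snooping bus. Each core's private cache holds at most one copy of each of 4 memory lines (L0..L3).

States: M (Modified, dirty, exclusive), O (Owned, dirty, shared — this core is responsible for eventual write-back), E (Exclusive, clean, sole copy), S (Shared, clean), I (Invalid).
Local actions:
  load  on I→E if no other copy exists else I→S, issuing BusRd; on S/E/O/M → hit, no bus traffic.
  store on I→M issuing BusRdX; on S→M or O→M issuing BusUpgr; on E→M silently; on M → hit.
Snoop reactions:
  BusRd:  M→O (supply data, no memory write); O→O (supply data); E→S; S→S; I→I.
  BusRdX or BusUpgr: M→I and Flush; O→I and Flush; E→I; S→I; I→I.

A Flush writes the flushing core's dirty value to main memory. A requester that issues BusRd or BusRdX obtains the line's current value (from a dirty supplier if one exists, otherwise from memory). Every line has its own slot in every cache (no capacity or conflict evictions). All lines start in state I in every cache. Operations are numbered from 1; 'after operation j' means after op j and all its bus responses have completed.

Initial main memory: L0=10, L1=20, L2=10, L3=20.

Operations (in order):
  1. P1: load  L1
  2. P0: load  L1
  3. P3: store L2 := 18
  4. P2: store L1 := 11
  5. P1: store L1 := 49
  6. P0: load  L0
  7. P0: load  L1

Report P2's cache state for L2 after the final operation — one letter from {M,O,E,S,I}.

state = I

  op1 P1: load  L1 → I/E/I/I on L1; bus BusRd; mem=20
  op2 P0: load  L1 → S/S/I/I on L1; bus BusRd; mem=20
  op3 P3: store L2 := 18 → I/I/I/M on L2; bus BusRdX; mem=10
  op4 P2: store L1 := 11 → I/I/M/I on L1; bus BusRdX; mem=20
  op5 P1: store L1 := 49 → I/M/I/I on L1; bus BusRdX Flush; mem=11
  op6 P0: load  L0 → E/I/I/I on L0; bus BusRd; mem=10
  op7 P0: load  L1 → S/O/I/I on L1; bus BusRd; mem=11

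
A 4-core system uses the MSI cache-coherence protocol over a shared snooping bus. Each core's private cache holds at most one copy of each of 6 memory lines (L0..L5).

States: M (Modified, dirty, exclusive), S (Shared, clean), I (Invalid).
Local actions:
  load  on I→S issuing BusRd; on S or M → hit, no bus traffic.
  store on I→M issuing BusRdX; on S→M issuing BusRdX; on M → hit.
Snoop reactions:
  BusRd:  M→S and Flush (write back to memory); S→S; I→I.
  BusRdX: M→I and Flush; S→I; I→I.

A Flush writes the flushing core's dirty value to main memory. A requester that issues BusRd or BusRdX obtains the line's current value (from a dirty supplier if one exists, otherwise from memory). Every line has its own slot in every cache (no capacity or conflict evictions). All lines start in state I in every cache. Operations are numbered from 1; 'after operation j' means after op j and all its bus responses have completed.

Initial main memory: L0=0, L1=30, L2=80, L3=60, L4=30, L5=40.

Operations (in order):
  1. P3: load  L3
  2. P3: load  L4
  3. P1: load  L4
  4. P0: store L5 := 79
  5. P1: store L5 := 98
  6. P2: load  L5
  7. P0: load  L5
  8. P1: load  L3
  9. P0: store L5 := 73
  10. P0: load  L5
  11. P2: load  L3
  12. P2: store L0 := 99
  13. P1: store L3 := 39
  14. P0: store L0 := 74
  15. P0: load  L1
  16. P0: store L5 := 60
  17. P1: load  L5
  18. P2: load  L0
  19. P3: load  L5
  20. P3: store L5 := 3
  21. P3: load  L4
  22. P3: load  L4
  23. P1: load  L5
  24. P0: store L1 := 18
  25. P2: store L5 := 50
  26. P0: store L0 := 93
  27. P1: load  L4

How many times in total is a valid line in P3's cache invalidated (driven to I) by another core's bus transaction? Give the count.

step 1: P3: load  L3  ⟶  IIIS  (L3)  txn=BusRd  M[L3]=60
step 2: P3: load  L4  ⟶  IIIS  (L4)  txn=BusRd  M[L4]=30
step 3: P1: load  L4  ⟶  ISIS  (L4)  txn=BusRd  M[L4]=30
step 4: P0: store L5 := 79  ⟶  MIII  (L5)  txn=BusRdX  M[L5]=40
step 5: P1: store L5 := 98  ⟶  IMII  (L5)  txn=BusRdX+Flush  M[L5]=79
step 6: P2: load  L5  ⟶  ISSI  (L5)  txn=BusRd+Flush  M[L5]=98
step 7: P0: load  L5  ⟶  SSSI  (L5)  txn=BusRd  M[L5]=98
step 8: P1: load  L3  ⟶  ISIS  (L3)  txn=BusRd  M[L3]=60
step 9: P0: store L5 := 73  ⟶  MIII  (L5)  txn=BusRdX  M[L5]=98
step 10: P0: load  L5  ⟶  MIII  (L5)  txn=∅  M[L5]=98
step 11: P2: load  L3  ⟶  ISSS  (L3)  txn=BusRd  M[L3]=60
step 12: P2: store L0 := 99  ⟶  IIMI  (L0)  txn=BusRdX  M[L0]=0
step 13: P1: store L3 := 39  ⟶  IMII  (L3)  txn=BusRdX  M[L3]=60
step 14: P0: store L0 := 74  ⟶  MIII  (L0)  txn=BusRdX+Flush  M[L0]=99
step 15: P0: load  L1  ⟶  SIII  (L1)  txn=BusRd  M[L1]=30
step 16: P0: store L5 := 60  ⟶  MIII  (L5)  txn=∅  M[L5]=98
step 17: P1: load  L5  ⟶  SSII  (L5)  txn=BusRd+Flush  M[L5]=60
step 18: P2: load  L0  ⟶  SISI  (L0)  txn=BusRd+Flush  M[L0]=74
step 19: P3: load  L5  ⟶  SSIS  (L5)  txn=BusRd  M[L5]=60
step 20: P3: store L5 := 3  ⟶  IIIM  (L5)  txn=BusRdX  M[L5]=60
step 21: P3: load  L4  ⟶  ISIS  (L4)  txn=∅  M[L4]=30
step 22: P3: load  L4  ⟶  ISIS  (L4)  txn=∅  M[L4]=30
step 23: P1: load  L5  ⟶  ISIS  (L5)  txn=BusRd+Flush  M[L5]=3
step 24: P0: store L1 := 18  ⟶  MIII  (L1)  txn=BusRdX  M[L1]=30
step 25: P2: store L5 := 50  ⟶  IIMI  (L5)  txn=BusRdX  M[L5]=3
step 26: P0: store L0 := 93  ⟶  MIII  (L0)  txn=BusRdX  M[L0]=74
step 27: P1: load  L4  ⟶  ISIS  (L4)  txn=∅  M[L4]=30

invalidations = 2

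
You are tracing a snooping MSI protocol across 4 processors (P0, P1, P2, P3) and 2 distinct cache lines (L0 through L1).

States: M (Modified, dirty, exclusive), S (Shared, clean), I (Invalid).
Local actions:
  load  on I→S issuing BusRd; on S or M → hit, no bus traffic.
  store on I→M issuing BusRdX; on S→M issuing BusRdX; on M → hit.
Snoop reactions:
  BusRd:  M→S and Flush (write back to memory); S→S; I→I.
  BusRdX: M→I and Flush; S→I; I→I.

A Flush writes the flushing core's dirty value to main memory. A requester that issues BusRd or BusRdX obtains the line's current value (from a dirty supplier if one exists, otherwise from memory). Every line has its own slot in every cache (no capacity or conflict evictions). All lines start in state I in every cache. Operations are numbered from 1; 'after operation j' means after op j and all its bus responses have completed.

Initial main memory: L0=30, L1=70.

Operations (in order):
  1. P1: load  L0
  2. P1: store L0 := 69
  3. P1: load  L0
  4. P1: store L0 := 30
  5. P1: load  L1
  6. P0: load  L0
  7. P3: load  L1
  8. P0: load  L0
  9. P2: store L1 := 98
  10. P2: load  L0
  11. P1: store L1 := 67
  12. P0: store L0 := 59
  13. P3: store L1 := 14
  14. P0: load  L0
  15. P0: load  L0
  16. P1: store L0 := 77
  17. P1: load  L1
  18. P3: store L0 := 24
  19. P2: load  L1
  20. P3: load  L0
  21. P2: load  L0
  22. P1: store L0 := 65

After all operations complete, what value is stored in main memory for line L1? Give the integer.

memory[L1] = 14

  op1 P1: load  L0 → I/S/I/I on L0; bus BusRd; mem=30
  op2 P1: store L0 := 69 → I/M/I/I on L0; bus BusRdX; mem=30
  op3 P1: load  L0 → I/M/I/I on L0; bus (none); mem=30
  op4 P1: store L0 := 30 → I/M/I/I on L0; bus (none); mem=30
  op5 P1: load  L1 → I/S/I/I on L1; bus BusRd; mem=70
  op6 P0: load  L0 → S/S/I/I on L0; bus BusRd Flush; mem=30
  op7 P3: load  L1 → I/S/I/S on L1; bus BusRd; mem=70
  op8 P0: load  L0 → S/S/I/I on L0; bus (none); mem=30
  op9 P2: store L1 := 98 → I/I/M/I on L1; bus BusRdX; mem=70
  op10 P2: load  L0 → S/S/S/I on L0; bus BusRd; mem=30
  op11 P1: store L1 := 67 → I/M/I/I on L1; bus BusRdX Flush; mem=98
  op12 P0: store L0 := 59 → M/I/I/I on L0; bus BusRdX; mem=30
  op13 P3: store L1 := 14 → I/I/I/M on L1; bus BusRdX Flush; mem=67
  op14 P0: load  L0 → M/I/I/I on L0; bus (none); mem=30
  op15 P0: load  L0 → M/I/I/I on L0; bus (none); mem=30
  op16 P1: store L0 := 77 → I/M/I/I on L0; bus BusRdX Flush; mem=59
  op17 P1: load  L1 → I/S/I/S on L1; bus BusRd Flush; mem=14
  op18 P3: store L0 := 24 → I/I/I/M on L0; bus BusRdX Flush; mem=77
  op19 P2: load  L1 → I/S/S/S on L1; bus BusRd; mem=14
  op20 P3: load  L0 → I/I/I/M on L0; bus (none); mem=77
  op21 P2: load  L0 → I/I/S/S on L0; bus BusRd Flush; mem=24
  op22 P1: store L0 := 65 → I/M/I/I on L0; bus BusRdX; mem=24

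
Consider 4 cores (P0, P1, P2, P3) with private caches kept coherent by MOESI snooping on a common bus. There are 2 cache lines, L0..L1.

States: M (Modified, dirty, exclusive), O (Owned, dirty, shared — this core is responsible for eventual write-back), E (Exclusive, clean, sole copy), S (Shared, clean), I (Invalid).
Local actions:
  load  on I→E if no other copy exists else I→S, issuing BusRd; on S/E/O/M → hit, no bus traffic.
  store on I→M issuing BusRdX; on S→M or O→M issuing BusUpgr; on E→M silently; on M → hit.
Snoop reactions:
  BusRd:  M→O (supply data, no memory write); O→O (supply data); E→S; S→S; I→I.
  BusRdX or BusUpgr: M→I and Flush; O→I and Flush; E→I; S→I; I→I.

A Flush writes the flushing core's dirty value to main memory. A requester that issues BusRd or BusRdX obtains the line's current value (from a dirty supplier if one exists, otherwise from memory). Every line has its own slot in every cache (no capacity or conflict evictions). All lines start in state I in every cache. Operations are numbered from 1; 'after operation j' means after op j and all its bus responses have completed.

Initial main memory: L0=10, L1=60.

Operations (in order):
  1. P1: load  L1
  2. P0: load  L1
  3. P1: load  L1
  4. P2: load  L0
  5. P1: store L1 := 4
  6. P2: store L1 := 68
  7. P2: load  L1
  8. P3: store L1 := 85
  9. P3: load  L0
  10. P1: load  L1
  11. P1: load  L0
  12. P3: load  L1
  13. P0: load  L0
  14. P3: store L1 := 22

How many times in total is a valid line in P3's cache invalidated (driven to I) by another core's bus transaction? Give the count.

  op1 P1: load  L1 → I/E/I/I on L1; bus BusRd; mem=60
  op2 P0: load  L1 → S/S/I/I on L1; bus BusRd; mem=60
  op3 P1: load  L1 → S/S/I/I on L1; bus (none); mem=60
  op4 P2: load  L0 → I/I/E/I on L0; bus BusRd; mem=10
  op5 P1: store L1 := 4 → I/M/I/I on L1; bus BusUpgr; mem=60
  op6 P2: store L1 := 68 → I/I/M/I on L1; bus BusRdX Flush; mem=4
  op7 P2: load  L1 → I/I/M/I on L1; bus (none); mem=4
  op8 P3: store L1 := 85 → I/I/I/M on L1; bus BusRdX Flush; mem=68
  op9 P3: load  L0 → I/I/S/S on L0; bus BusRd; mem=10
  op10 P1: load  L1 → I/S/I/O on L1; bus BusRd; mem=68
  op11 P1: load  L0 → I/S/S/S on L0; bus BusRd; mem=10
  op12 P3: load  L1 → I/S/I/O on L1; bus (none); mem=68
  op13 P0: load  L0 → S/S/S/S on L0; bus BusRd; mem=10
  op14 P3: store L1 := 22 → I/I/I/M on L1; bus BusUpgr; mem=68

invalidations = 0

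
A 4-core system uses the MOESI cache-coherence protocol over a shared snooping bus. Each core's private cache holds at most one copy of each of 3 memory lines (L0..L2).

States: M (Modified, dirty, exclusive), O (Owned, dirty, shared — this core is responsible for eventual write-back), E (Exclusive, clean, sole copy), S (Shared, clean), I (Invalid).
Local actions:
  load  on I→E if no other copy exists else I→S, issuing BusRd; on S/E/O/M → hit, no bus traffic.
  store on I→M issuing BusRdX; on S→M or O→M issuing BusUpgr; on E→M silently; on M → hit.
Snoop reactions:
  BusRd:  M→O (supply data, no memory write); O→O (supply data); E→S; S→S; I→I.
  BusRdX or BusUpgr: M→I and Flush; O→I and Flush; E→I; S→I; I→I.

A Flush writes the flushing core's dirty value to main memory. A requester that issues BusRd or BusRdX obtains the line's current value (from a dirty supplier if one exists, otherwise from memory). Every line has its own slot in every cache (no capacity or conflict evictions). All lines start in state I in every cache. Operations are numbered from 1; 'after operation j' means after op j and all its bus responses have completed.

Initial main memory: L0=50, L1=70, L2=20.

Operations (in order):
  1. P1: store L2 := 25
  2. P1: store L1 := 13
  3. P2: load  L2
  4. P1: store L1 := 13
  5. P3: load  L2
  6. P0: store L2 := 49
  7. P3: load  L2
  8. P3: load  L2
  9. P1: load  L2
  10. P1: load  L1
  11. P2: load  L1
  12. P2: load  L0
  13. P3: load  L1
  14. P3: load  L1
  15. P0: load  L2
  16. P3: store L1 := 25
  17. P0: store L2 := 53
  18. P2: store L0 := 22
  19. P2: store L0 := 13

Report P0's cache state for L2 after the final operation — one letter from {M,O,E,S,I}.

state = M

  op1 P1: store L2 := 25 → I/M/I/I on L2; bus BusRdX; mem=20
  op2 P1: store L1 := 13 → I/M/I/I on L1; bus BusRdX; mem=70
  op3 P2: load  L2 → I/O/S/I on L2; bus BusRd; mem=20
  op4 P1: store L1 := 13 → I/M/I/I on L1; bus (none); mem=70
  op5 P3: load  L2 → I/O/S/S on L2; bus BusRd; mem=20
  op6 P0: store L2 := 49 → M/I/I/I on L2; bus BusRdX Flush; mem=25
  op7 P3: load  L2 → O/I/I/S on L2; bus BusRd; mem=25
  op8 P3: load  L2 → O/I/I/S on L2; bus (none); mem=25
  op9 P1: load  L2 → O/S/I/S on L2; bus BusRd; mem=25
  op10 P1: load  L1 → I/M/I/I on L1; bus (none); mem=70
  op11 P2: load  L1 → I/O/S/I on L1; bus BusRd; mem=70
  op12 P2: load  L0 → I/I/E/I on L0; bus BusRd; mem=50
  op13 P3: load  L1 → I/O/S/S on L1; bus BusRd; mem=70
  op14 P3: load  L1 → I/O/S/S on L1; bus (none); mem=70
  op15 P0: load  L2 → O/S/I/S on L2; bus (none); mem=25
  op16 P3: store L1 := 25 → I/I/I/M on L1; bus BusUpgr Flush; mem=13
  op17 P0: store L2 := 53 → M/I/I/I on L2; bus BusUpgr; mem=25
  op18 P2: store L0 := 22 → I/I/M/I on L0; bus (none); mem=50
  op19 P2: store L0 := 13 → I/I/M/I on L0; bus (none); mem=50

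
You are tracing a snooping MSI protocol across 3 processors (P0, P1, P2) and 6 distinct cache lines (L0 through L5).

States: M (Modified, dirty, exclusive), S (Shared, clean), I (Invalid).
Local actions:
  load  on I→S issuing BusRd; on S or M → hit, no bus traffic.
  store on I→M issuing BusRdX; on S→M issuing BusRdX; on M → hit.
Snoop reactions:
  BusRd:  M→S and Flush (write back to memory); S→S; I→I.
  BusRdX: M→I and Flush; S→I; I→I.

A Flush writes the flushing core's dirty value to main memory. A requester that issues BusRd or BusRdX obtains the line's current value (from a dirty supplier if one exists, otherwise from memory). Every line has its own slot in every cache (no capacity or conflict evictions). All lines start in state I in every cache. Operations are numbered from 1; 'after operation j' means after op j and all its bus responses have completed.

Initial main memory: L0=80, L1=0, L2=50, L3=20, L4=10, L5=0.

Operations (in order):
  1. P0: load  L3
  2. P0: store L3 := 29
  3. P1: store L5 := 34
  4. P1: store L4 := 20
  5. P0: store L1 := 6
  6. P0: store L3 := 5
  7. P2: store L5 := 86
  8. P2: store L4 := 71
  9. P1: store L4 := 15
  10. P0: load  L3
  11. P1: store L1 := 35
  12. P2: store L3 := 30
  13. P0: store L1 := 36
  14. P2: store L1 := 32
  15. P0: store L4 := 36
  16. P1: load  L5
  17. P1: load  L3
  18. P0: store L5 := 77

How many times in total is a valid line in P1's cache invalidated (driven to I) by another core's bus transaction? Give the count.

[1] P0: load  L3 | P0:S(20), P1:I, P2:I | bus: BusRd
[2] P0: store L3 := 29 | P0:M(29), P1:I, P2:I | bus: BusRdX
[3] P1: store L5 := 34 | P0:I, P1:M(34), P2:I | bus: BusRdX
[4] P1: store L4 := 20 | P0:I, P1:M(20), P2:I | bus: BusRdX
[5] P0: store L1 := 6 | P0:M(6), P1:I, P2:I | bus: BusRdX
[6] P0: store L3 := 5 | P0:M(5), P1:I, P2:I | bus: none
[7] P2: store L5 := 86 | P0:I, P1:I, P2:M(86) | bus: BusRdX,Flush
[8] P2: store L4 := 71 | P0:I, P1:I, P2:M(71) | bus: BusRdX,Flush
[9] P1: store L4 := 15 | P0:I, P1:M(15), P2:I | bus: BusRdX,Flush
[10] P0: load  L3 | P0:M(5), P1:I, P2:I | bus: none
[11] P1: store L1 := 35 | P0:I, P1:M(35), P2:I | bus: BusRdX,Flush
[12] P2: store L3 := 30 | P0:I, P1:I, P2:M(30) | bus: BusRdX,Flush
[13] P0: store L1 := 36 | P0:M(36), P1:I, P2:I | bus: BusRdX,Flush
[14] P2: store L1 := 32 | P0:I, P1:I, P2:M(32) | bus: BusRdX,Flush
[15] P0: store L4 := 36 | P0:M(36), P1:I, P2:I | bus: BusRdX,Flush
[16] P1: load  L5 | P0:I, P1:S(86), P2:S(86) | bus: BusRd,Flush
[17] P1: load  L3 | P0:I, P1:S(30), P2:S(30) | bus: BusRd,Flush
[18] P0: store L5 := 77 | P0:M(77), P1:I, P2:I | bus: BusRdX

invalidations = 5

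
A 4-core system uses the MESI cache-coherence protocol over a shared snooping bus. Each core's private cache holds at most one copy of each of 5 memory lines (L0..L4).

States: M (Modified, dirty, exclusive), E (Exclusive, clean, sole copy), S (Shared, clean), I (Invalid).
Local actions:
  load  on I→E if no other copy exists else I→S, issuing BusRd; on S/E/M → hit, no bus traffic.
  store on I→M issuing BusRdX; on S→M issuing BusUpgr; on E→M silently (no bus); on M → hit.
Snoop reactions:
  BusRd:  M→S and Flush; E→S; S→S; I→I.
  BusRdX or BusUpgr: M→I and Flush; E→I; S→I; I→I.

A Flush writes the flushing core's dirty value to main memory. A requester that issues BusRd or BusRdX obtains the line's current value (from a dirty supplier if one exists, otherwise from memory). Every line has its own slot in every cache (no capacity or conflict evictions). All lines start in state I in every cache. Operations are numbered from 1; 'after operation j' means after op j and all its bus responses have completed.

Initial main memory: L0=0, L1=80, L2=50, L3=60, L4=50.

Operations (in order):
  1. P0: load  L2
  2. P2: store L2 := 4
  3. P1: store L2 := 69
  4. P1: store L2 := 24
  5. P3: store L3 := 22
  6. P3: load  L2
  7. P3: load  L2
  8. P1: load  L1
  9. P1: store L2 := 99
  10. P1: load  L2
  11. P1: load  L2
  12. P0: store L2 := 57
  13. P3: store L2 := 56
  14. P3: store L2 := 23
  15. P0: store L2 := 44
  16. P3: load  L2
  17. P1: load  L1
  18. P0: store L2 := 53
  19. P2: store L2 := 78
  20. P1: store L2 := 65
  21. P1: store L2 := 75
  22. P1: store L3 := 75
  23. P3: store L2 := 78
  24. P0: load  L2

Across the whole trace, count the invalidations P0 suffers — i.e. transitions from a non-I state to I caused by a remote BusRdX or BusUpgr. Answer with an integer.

invalidations = 3

step 1: P0: load  L2  ⟶  EIII  (L2)  txn=BusRd  M[L2]=50
step 2: P2: store L2 := 4  ⟶  IIMI  (L2)  txn=BusRdX  M[L2]=50
step 3: P1: store L2 := 69  ⟶  IMII  (L2)  txn=BusRdX+Flush  M[L2]=4
step 4: P1: store L2 := 24  ⟶  IMII  (L2)  txn=∅  M[L2]=4
step 5: P3: store L3 := 22  ⟶  IIIM  (L3)  txn=BusRdX  M[L3]=60
step 6: P3: load  L2  ⟶  ISIS  (L2)  txn=BusRd+Flush  M[L2]=24
step 7: P3: load  L2  ⟶  ISIS  (L2)  txn=∅  M[L2]=24
step 8: P1: load  L1  ⟶  IEII  (L1)  txn=BusRd  M[L1]=80
step 9: P1: store L2 := 99  ⟶  IMII  (L2)  txn=BusUpgr  M[L2]=24
step 10: P1: load  L2  ⟶  IMII  (L2)  txn=∅  M[L2]=24
step 11: P1: load  L2  ⟶  IMII  (L2)  txn=∅  M[L2]=24
step 12: P0: store L2 := 57  ⟶  MIII  (L2)  txn=BusRdX+Flush  M[L2]=99
step 13: P3: store L2 := 56  ⟶  IIIM  (L2)  txn=BusRdX+Flush  M[L2]=57
step 14: P3: store L2 := 23  ⟶  IIIM  (L2)  txn=∅  M[L2]=57
step 15: P0: store L2 := 44  ⟶  MIII  (L2)  txn=BusRdX+Flush  M[L2]=23
step 16: P3: load  L2  ⟶  SIIS  (L2)  txn=BusRd+Flush  M[L2]=44
step 17: P1: load  L1  ⟶  IEII  (L1)  txn=∅  M[L1]=80
step 18: P0: store L2 := 53  ⟶  MIII  (L2)  txn=BusUpgr  M[L2]=44
step 19: P2: store L2 := 78  ⟶  IIMI  (L2)  txn=BusRdX+Flush  M[L2]=53
step 20: P1: store L2 := 65  ⟶  IMII  (L2)  txn=BusRdX+Flush  M[L2]=78
step 21: P1: store L2 := 75  ⟶  IMII  (L2)  txn=∅  M[L2]=78
step 22: P1: store L3 := 75  ⟶  IMII  (L3)  txn=BusRdX+Flush  M[L3]=22
step 23: P3: store L2 := 78  ⟶  IIIM  (L2)  txn=BusRdX+Flush  M[L2]=75
step 24: P0: load  L2  ⟶  SIIS  (L2)  txn=BusRd+Flush  M[L2]=78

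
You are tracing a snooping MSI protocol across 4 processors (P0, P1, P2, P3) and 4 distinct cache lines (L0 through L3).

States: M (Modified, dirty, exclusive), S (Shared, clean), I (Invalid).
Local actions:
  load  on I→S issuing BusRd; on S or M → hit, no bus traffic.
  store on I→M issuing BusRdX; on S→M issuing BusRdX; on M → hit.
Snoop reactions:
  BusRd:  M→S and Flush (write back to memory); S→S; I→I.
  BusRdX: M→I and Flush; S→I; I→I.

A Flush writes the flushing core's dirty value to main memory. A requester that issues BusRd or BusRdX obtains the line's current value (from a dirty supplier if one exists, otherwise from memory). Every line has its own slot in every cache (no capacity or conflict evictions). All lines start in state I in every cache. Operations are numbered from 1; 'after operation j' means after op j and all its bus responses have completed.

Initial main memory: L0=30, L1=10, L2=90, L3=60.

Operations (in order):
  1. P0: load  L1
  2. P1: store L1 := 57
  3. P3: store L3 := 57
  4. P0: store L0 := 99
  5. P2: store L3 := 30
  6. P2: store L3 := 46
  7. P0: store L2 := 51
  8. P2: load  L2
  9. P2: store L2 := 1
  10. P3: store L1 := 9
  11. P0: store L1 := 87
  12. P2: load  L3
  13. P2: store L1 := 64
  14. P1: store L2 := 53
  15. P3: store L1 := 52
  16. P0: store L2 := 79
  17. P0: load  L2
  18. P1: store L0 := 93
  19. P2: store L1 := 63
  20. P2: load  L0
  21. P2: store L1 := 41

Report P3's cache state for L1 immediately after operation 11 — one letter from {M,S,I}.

state = I

  op1 P0: load  L1 → S/I/I/I on L1; bus BusRd; mem=10
  op2 P1: store L1 := 57 → I/M/I/I on L1; bus BusRdX; mem=10
  op3 P3: store L3 := 57 → I/I/I/M on L3; bus BusRdX; mem=60
  op4 P0: store L0 := 99 → M/I/I/I on L0; bus BusRdX; mem=30
  op5 P2: store L3 := 30 → I/I/M/I on L3; bus BusRdX Flush; mem=57
  op6 P2: store L3 := 46 → I/I/M/I on L3; bus (none); mem=57
  op7 P0: store L2 := 51 → M/I/I/I on L2; bus BusRdX; mem=90
  op8 P2: load  L2 → S/I/S/I on L2; bus BusRd Flush; mem=51
  op9 P2: store L2 := 1 → I/I/M/I on L2; bus BusRdX; mem=51
  op10 P3: store L1 := 9 → I/I/I/M on L1; bus BusRdX Flush; mem=57
  op11 P0: store L1 := 87 → M/I/I/I on L1; bus BusRdX Flush; mem=9
  op12 P2: load  L3 → I/I/M/I on L3; bus (none); mem=57
  op13 P2: store L1 := 64 → I/I/M/I on L1; bus BusRdX Flush; mem=87
  op14 P1: store L2 := 53 → I/M/I/I on L2; bus BusRdX Flush; mem=1
  op15 P3: store L1 := 52 → I/I/I/M on L1; bus BusRdX Flush; mem=64
  op16 P0: store L2 := 79 → M/I/I/I on L2; bus BusRdX Flush; mem=53
  op17 P0: load  L2 → M/I/I/I on L2; bus (none); mem=53
  op18 P1: store L0 := 93 → I/M/I/I on L0; bus BusRdX Flush; mem=99
  op19 P2: store L1 := 63 → I/I/M/I on L1; bus BusRdX Flush; mem=52
  op20 P2: load  L0 → I/S/S/I on L0; bus BusRd Flush; mem=93
  op21 P2: store L1 := 41 → I/I/M/I on L1; bus (none); mem=52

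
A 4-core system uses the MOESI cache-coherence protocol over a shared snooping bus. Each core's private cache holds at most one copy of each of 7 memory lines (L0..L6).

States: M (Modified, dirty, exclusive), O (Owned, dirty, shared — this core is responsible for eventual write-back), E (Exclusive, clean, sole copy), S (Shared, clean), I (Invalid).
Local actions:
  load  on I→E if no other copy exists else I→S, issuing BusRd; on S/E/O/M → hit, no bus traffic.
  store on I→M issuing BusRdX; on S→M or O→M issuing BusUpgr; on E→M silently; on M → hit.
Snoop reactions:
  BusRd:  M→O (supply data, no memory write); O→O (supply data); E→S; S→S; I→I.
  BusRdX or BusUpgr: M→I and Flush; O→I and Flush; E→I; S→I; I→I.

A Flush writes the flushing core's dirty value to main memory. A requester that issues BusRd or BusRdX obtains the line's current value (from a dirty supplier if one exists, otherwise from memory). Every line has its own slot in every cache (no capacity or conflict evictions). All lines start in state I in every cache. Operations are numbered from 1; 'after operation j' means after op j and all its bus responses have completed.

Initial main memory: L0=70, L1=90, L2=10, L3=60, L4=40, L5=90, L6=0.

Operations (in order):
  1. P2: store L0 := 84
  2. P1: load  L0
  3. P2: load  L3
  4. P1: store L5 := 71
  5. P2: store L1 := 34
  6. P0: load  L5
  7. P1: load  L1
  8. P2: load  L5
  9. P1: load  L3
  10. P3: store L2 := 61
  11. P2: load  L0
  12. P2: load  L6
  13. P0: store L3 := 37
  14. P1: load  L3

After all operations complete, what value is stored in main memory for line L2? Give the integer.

step 1: P2: store L0 := 84  ⟶  IIMI  (L0)  txn=BusRdX  M[L0]=70
step 2: P1: load  L0  ⟶  ISOI  (L0)  txn=BusRd  M[L0]=70
step 3: P2: load  L3  ⟶  IIEI  (L3)  txn=BusRd  M[L3]=60
step 4: P1: store L5 := 71  ⟶  IMII  (L5)  txn=BusRdX  M[L5]=90
step 5: P2: store L1 := 34  ⟶  IIMI  (L1)  txn=BusRdX  M[L1]=90
step 6: P0: load  L5  ⟶  SOII  (L5)  txn=BusRd  M[L5]=90
step 7: P1: load  L1  ⟶  ISOI  (L1)  txn=BusRd  M[L1]=90
step 8: P2: load  L5  ⟶  SOSI  (L5)  txn=BusRd  M[L5]=90
step 9: P1: load  L3  ⟶  ISSI  (L3)  txn=BusRd  M[L3]=60
step 10: P3: store L2 := 61  ⟶  IIIM  (L2)  txn=BusRdX  M[L2]=10
step 11: P2: load  L0  ⟶  ISOI  (L0)  txn=∅  M[L0]=70
step 12: P2: load  L6  ⟶  IIEI  (L6)  txn=BusRd  M[L6]=0
step 13: P0: store L3 := 37  ⟶  MIII  (L3)  txn=BusRdX  M[L3]=60
step 14: P1: load  L3  ⟶  OSII  (L3)  txn=BusRd  M[L3]=60

memory[L2] = 10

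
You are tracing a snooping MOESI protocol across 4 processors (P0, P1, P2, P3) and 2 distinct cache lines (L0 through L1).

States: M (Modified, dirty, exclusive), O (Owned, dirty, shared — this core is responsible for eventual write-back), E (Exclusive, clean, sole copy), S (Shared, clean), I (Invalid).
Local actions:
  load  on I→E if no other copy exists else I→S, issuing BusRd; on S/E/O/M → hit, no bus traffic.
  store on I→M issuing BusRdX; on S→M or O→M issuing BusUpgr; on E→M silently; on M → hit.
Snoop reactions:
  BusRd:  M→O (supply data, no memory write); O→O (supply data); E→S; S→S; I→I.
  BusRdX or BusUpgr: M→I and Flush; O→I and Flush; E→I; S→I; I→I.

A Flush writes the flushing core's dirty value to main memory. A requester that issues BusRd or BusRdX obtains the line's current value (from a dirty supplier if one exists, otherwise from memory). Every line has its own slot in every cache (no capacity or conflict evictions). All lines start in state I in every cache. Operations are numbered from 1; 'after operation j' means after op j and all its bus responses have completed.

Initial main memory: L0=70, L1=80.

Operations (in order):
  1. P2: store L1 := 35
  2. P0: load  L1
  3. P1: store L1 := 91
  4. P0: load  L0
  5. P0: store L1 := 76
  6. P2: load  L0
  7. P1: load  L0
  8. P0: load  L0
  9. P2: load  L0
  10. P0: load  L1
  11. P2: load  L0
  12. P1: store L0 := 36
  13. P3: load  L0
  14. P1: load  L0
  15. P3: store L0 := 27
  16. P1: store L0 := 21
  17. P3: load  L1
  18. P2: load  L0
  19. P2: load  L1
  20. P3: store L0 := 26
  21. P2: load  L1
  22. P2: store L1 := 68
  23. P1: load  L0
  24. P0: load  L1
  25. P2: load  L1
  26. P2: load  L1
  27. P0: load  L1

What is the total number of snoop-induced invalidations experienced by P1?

invalidations = 3

step 1: P2: store L1 := 35  ⟶  IIMI  (L1)  txn=BusRdX  M[L1]=80
step 2: P0: load  L1  ⟶  SIOI  (L1)  txn=BusRd  M[L1]=80
step 3: P1: store L1 := 91  ⟶  IMII  (L1)  txn=BusRdX+Flush  M[L1]=35
step 4: P0: load  L0  ⟶  EIII  (L0)  txn=BusRd  M[L0]=70
step 5: P0: store L1 := 76  ⟶  MIII  (L1)  txn=BusRdX+Flush  M[L1]=91
step 6: P2: load  L0  ⟶  SISI  (L0)  txn=BusRd  M[L0]=70
step 7: P1: load  L0  ⟶  SSSI  (L0)  txn=BusRd  M[L0]=70
step 8: P0: load  L0  ⟶  SSSI  (L0)  txn=∅  M[L0]=70
step 9: P2: load  L0  ⟶  SSSI  (L0)  txn=∅  M[L0]=70
step 10: P0: load  L1  ⟶  MIII  (L1)  txn=∅  M[L1]=91
step 11: P2: load  L0  ⟶  SSSI  (L0)  txn=∅  M[L0]=70
step 12: P1: store L0 := 36  ⟶  IMII  (L0)  txn=BusUpgr  M[L0]=70
step 13: P3: load  L0  ⟶  IOIS  (L0)  txn=BusRd  M[L0]=70
step 14: P1: load  L0  ⟶  IOIS  (L0)  txn=∅  M[L0]=70
step 15: P3: store L0 := 27  ⟶  IIIM  (L0)  txn=BusUpgr+Flush  M[L0]=36
step 16: P1: store L0 := 21  ⟶  IMII  (L0)  txn=BusRdX+Flush  M[L0]=27
step 17: P3: load  L1  ⟶  OIIS  (L1)  txn=BusRd  M[L1]=91
step 18: P2: load  L0  ⟶  IOSI  (L0)  txn=BusRd  M[L0]=27
step 19: P2: load  L1  ⟶  OISS  (L1)  txn=BusRd  M[L1]=91
step 20: P3: store L0 := 26  ⟶  IIIM  (L0)  txn=BusRdX+Flush  M[L0]=21
step 21: P2: load  L1  ⟶  OISS  (L1)  txn=∅  M[L1]=91
step 22: P2: store L1 := 68  ⟶  IIMI  (L1)  txn=BusUpgr+Flush  M[L1]=76
step 23: P1: load  L0  ⟶  ISIO  (L0)  txn=BusRd  M[L0]=21
step 24: P0: load  L1  ⟶  SIOI  (L1)  txn=BusRd  M[L1]=76
step 25: P2: load  L1  ⟶  SIOI  (L1)  txn=∅  M[L1]=76
step 26: P2: load  L1  ⟶  SIOI  (L1)  txn=∅  M[L1]=76
step 27: P0: load  L1  ⟶  SIOI  (L1)  txn=∅  M[L1]=76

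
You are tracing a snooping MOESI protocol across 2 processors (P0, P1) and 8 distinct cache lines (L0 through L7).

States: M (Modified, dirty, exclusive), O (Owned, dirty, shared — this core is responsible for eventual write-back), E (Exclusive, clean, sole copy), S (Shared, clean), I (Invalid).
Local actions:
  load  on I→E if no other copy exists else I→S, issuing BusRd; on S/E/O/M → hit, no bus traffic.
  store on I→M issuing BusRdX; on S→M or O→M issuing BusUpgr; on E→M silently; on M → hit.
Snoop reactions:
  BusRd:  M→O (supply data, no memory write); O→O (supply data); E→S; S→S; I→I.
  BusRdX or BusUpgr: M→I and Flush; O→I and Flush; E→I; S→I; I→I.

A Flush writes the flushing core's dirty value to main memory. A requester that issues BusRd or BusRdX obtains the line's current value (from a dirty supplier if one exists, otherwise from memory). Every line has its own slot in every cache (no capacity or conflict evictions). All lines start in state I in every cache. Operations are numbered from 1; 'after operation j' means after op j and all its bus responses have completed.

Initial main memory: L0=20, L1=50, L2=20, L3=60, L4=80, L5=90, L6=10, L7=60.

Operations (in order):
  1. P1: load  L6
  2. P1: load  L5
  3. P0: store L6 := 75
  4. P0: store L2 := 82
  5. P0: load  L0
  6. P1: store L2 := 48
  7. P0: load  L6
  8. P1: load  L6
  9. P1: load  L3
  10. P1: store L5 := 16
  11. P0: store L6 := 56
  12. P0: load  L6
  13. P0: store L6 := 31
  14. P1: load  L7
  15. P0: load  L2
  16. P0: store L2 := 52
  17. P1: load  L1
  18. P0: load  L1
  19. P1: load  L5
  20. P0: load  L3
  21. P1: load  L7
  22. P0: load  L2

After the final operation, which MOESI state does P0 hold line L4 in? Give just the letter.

state = I

[1] P1: load  L6 | P0:I, P1:E(10) | bus: BusRd
[2] P1: load  L5 | P0:I, P1:E(90) | bus: BusRd
[3] P0: store L6 := 75 | P0:M(75), P1:I | bus: BusRdX
[4] P0: store L2 := 82 | P0:M(82), P1:I | bus: BusRdX
[5] P0: load  L0 | P0:E(20), P1:I | bus: BusRd
[6] P1: store L2 := 48 | P0:I, P1:M(48) | bus: BusRdX,Flush
[7] P0: load  L6 | P0:M(75), P1:I | bus: none
[8] P1: load  L6 | P0:O(75), P1:S(75) | bus: BusRd
[9] P1: load  L3 | P0:I, P1:E(60) | bus: BusRd
[10] P1: store L5 := 16 | P0:I, P1:M(16) | bus: none
[11] P0: store L6 := 56 | P0:M(56), P1:I | bus: BusUpgr
[12] P0: load  L6 | P0:M(56), P1:I | bus: none
[13] P0: store L6 := 31 | P0:M(31), P1:I | bus: none
[14] P1: load  L7 | P0:I, P1:E(60) | bus: BusRd
[15] P0: load  L2 | P0:S(48), P1:O(48) | bus: BusRd
[16] P0: store L2 := 52 | P0:M(52), P1:I | bus: BusUpgr,Flush
[17] P1: load  L1 | P0:I, P1:E(50) | bus: BusRd
[18] P0: load  L1 | P0:S(50), P1:S(50) | bus: BusRd
[19] P1: load  L5 | P0:I, P1:M(16) | bus: none
[20] P0: load  L3 | P0:S(60), P1:S(60) | bus: BusRd
[21] P1: load  L7 | P0:I, P1:E(60) | bus: none
[22] P0: load  L2 | P0:M(52), P1:I | bus: none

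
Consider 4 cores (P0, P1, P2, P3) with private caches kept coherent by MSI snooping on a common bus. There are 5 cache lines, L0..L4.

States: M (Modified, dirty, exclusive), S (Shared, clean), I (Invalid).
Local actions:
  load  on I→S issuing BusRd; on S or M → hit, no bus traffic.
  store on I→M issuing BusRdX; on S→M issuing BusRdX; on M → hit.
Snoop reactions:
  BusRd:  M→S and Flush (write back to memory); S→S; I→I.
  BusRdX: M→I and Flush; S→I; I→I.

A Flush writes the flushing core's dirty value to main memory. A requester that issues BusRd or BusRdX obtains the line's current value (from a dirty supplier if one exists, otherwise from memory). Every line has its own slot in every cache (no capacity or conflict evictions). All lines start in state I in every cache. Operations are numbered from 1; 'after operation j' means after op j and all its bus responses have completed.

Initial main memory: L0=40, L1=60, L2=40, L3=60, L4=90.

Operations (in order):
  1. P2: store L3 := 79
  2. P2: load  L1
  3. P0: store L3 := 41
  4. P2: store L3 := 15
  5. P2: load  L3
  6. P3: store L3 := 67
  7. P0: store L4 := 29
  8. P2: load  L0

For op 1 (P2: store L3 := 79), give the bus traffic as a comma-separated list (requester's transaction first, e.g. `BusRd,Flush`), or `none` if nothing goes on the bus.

bus = BusRdX

1. P2: store L3 := 79  bus=[BusRdX]  L3: P0=I P1=I P2=M P3=I  mem[L3]=60
2. P2: load  L1  bus=[BusRd]  L1: P0=I P1=I P2=S P3=I  mem[L1]=60
3. P0: store L3 := 41  bus=[BusRdX,Flush]  L3: P0=M P1=I P2=I P3=I  mem[L3]=79
4. P2: store L3 := 15  bus=[BusRdX,Flush]  L3: P0=I P1=I P2=M P3=I  mem[L3]=41
5. P2: load  L3  bus=[-]  L3: P0=I P1=I P2=M P3=I  mem[L3]=41
6. P3: store L3 := 67  bus=[BusRdX,Flush]  L3: P0=I P1=I P2=I P3=M  mem[L3]=15
7. P0: store L4 := 29  bus=[BusRdX]  L4: P0=M P1=I P2=I P3=I  mem[L4]=90
8. P2: load  L0  bus=[BusRd]  L0: P0=I P1=I P2=S P3=I  mem[L0]=40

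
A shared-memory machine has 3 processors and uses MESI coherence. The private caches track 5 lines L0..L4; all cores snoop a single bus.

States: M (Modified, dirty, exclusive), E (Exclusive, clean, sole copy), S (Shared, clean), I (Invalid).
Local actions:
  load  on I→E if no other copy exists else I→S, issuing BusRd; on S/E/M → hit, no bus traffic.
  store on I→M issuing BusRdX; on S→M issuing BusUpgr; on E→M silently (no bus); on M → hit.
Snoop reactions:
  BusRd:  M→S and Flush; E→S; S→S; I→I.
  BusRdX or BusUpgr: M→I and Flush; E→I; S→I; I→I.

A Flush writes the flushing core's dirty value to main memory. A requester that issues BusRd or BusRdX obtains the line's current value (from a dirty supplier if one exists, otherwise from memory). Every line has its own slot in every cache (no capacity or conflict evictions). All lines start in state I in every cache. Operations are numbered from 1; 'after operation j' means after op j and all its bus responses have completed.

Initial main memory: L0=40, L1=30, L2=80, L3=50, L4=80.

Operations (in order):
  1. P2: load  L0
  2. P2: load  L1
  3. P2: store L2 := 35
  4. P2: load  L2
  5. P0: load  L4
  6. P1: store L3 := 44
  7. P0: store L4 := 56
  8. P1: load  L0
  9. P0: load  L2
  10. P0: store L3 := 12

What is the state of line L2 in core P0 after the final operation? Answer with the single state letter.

1. P2: load  L0  bus=[BusRd]  L0: P0=I P1=I P2=E  mem[L0]=40
2. P2: load  L1  bus=[BusRd]  L1: P0=I P1=I P2=E  mem[L1]=30
3. P2: store L2 := 35  bus=[BusRdX]  L2: P0=I P1=I P2=M  mem[L2]=80
4. P2: load  L2  bus=[-]  L2: P0=I P1=I P2=M  mem[L2]=80
5. P0: load  L4  bus=[BusRd]  L4: P0=E P1=I P2=I  mem[L4]=80
6. P1: store L3 := 44  bus=[BusRdX]  L3: P0=I P1=M P2=I  mem[L3]=50
7. P0: store L4 := 56  bus=[-]  L4: P0=M P1=I P2=I  mem[L4]=80
8. P1: load  L0  bus=[BusRd]  L0: P0=I P1=S P2=S  mem[L0]=40
9. P0: load  L2  bus=[BusRd,Flush]  L2: P0=S P1=I P2=S  mem[L2]=35
10. P0: store L3 := 12  bus=[BusRdX,Flush]  L3: P0=M P1=I P2=I  mem[L3]=44

state = S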